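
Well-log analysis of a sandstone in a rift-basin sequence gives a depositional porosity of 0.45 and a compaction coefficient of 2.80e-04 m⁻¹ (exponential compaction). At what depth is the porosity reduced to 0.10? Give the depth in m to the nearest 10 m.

Working in km (1 km = 1000 m; β in km⁻¹ = β in m⁻¹ × 1000):
Invert Athy's law: Z = ln(n₀/n) / β
Z = ln(0.45/0.1) / 0.28 = ln(4.5) / 0.28 = 1.5041 / 0.28 = 5.372 km

5370 m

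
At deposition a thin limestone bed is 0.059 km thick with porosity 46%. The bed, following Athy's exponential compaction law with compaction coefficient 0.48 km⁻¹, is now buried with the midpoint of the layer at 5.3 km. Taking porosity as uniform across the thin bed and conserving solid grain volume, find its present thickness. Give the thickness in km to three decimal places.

0.033 km

Porosity at 5.3 km: n = 0.46·exp(−0.48×5.3) = 0.0361
Solid-volume conservation: h(1−n) = h₀(1−n₀) ⇒ h = h₀·(1−n₀)/(1−n)
h = 0.059 × (1 − 0.46)/(1 − 0.0361) = 0.059 × 0.5602 = 0.0331 km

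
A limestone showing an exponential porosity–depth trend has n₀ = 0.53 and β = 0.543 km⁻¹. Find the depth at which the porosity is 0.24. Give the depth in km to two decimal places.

Invert Athy's law: z = ln(n₀/n) / β
z = ln(0.53/0.24) / 0.543 = ln(2.208) / 0.543 = 0.7922 / 0.543 = 1.459 km

1.46 km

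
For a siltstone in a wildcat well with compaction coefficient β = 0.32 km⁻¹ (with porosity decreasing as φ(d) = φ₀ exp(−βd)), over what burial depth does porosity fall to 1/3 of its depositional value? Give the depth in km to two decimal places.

3.43 km

φ/φ₀ = 1/3 ⇒ exp(−β·d) = 1/3 ⇒ d = ln(3) / β
d = 1.0986 / 0.32 = 3.433 km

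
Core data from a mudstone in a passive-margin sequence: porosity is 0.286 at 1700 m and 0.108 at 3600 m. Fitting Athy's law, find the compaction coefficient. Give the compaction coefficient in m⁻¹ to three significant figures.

Working in km (1 km = 1000 m; β in km⁻¹ = β in m⁻¹ × 1000):
Athy: phi(Z) = phi₀ e^(−βZ) ⇒ phi₁/phi₂ = e^{β(Z₂−Z₁)} ⇒ β = ln(phi₁/phi₂)/(Z₂−Z₁)
β = ln(0.286/0.108) / (3.6 − 1.7) = ln(2.648) / 1.9 = 0.9739 / 1.9 = 0.5126 km⁻¹

0.000513 m⁻¹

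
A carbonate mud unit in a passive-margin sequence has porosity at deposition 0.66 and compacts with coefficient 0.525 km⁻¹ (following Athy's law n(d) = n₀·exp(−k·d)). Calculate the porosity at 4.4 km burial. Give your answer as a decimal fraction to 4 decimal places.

0.0655

n = n₀·exp(−k·d) = 0.66 × exp(−0.525 × 4.4) = 0.66 × exp(−2.31)
  = 0.66 × 0.0993 = 0.0655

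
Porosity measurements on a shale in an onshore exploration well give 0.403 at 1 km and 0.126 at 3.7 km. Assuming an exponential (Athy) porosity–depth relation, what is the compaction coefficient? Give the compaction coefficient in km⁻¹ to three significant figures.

Athy: phi(d) = phi₀ e^(−kd) ⇒ phi₁/phi₂ = e^{k(d₂−d₁)} ⇒ k = ln(phi₁/phi₂)/(d₂−d₁)
k = ln(0.403/0.126) / (3.7 − 1) = ln(3.198) / 2.7 = 1.1627 / 2.7 = 0.4306 km⁻¹

0.431 km⁻¹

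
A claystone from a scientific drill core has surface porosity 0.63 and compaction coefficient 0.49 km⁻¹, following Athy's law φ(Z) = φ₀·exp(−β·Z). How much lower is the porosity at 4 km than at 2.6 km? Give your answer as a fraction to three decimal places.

0.087

φ(2.6) = 0.63·e^(−0.49×2.6) = 0.1762
φ(4) = 0.63·e^(−0.49×4) = 0.0887
Δφ = 0.1762 − 0.0887 = 0.0875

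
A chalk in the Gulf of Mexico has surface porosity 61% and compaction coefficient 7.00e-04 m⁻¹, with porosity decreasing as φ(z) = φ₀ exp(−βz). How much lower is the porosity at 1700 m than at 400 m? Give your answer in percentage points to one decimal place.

Working in km (1 km = 1000 m; β in km⁻¹ = β in m⁻¹ × 1000):
φ(0.4) = 0.61·e^(−0.7×0.4) = 0.4610
φ(1.7) = 0.61·e^(−0.7×1.7) = 0.1856
Δφ = 0.4610 − 0.1856 = 0.2755

27.5 percentage points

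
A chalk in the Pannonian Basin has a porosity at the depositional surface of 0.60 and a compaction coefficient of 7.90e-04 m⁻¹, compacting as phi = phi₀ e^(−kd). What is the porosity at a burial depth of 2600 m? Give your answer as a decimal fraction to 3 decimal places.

Working in km (1 km = 1000 m; k in km⁻¹ = k in m⁻¹ × 1000):
phi = phi₀·exp(−k·d) = 0.6 × exp(−0.79 × 2.6) = 0.6 × exp(−2.054)
  = 0.6 × 0.1282 = 0.0769

0.077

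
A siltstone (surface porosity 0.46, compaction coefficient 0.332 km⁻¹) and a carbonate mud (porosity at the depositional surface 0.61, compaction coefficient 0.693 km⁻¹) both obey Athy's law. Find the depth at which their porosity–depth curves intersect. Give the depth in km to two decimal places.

Set φ₀ₐ e^(−cₐZ) = φ₀ᵦ e^(−cᵦZ) ⇒ ln(φ₀ₐ/φ₀ᵦ) = (cₐ − cᵦ)·Z
Z = ln(0.46/0.61) / (0.332 − 0.693) = -0.2822 / -0.361 = 0.782 km

0.78 km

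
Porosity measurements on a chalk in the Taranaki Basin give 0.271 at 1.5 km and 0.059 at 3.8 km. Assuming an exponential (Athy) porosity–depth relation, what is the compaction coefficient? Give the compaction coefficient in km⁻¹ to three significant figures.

0.663 km⁻¹

Athy: φ(Z) = φ₀ e^(−βZ) ⇒ φ₁/φ₂ = e^{β(Z₂−Z₁)} ⇒ β = ln(φ₁/φ₂)/(Z₂−Z₁)
β = ln(0.271/0.059) / (3.8 − 1.5) = ln(4.593) / 2.3 = 1.5246 / 2.3 = 0.6629 km⁻¹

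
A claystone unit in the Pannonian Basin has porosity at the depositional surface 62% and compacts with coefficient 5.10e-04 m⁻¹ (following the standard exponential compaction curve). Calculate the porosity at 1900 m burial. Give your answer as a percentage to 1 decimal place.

23.5%

Working in km (1 km = 1000 m; c in km⁻¹ = c in m⁻¹ × 1000):
φ = φ₀·exp(−c·Z) = 0.62 × exp(−0.51 × 1.9) = 0.62 × exp(−0.969)
  = 0.62 × 0.3795 = 0.2353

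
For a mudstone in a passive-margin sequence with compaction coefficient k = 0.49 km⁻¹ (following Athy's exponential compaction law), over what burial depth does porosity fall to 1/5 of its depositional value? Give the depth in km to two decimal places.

3.28 km

n/n₀ = 1/5 ⇒ exp(−k·z) = 1/5 ⇒ z = ln(5) / k
z = 1.6094 / 0.49 = 3.285 km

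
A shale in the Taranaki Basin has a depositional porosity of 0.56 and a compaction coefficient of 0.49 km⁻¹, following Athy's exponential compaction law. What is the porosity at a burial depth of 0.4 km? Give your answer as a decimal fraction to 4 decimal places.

phi = phi₀·exp(−k·z) = 0.56 × exp(−0.49 × 0.4) = 0.56 × exp(−0.196)
  = 0.56 × 0.8220 = 0.4603

0.4603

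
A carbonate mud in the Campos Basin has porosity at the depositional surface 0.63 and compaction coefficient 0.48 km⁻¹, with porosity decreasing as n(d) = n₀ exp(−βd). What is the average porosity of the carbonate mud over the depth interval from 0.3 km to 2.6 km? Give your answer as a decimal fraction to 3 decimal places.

⟨n⟩ = (1/(d₂−d₁)) ∫ n₀ e^(−βd) dd = n₀·(e^(−β·d₁) − e^(−β·d₂)) / (β·(d₂−d₁))
e^(−0.48×0.3) = 0.8659; e^(−0.48×2.6) = 0.2871
⟨n⟩ = 0.63 × (0.8659 − 0.2871) / (0.48 × 2.3) = 0.63 × 0.5243 = 0.3303

0.330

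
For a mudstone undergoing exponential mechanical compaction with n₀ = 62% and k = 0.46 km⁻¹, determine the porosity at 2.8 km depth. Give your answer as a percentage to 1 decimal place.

n = n₀·exp(−k·d) = 0.62 × exp(−0.46 × 2.8) = 0.62 × exp(−1.288)
  = 0.62 × 0.2758 = 0.1710

17.1%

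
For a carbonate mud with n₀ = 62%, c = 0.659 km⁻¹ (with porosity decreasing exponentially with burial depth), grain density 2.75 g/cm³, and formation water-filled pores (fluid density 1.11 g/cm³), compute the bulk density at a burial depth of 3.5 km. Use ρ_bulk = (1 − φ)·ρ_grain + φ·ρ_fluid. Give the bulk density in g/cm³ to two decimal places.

Porosity at depth: n = 0.62·exp(−0.659×3.5) = 0.62×0.0996 = 0.0618
Bulk density: ρ_b = (1−n)ρ_g + n·ρ_f = 0.9382×2.75 + 0.0618×1.11
       = 2.580 + 0.069 = 2.649 g/cm³

2.65 g/cm³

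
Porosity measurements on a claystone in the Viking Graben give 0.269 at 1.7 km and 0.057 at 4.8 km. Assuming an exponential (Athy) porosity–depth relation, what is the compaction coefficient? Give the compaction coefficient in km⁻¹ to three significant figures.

0.501 km⁻¹

Athy: n(Z) = n₀ e^(−cZ) ⇒ n₁/n₂ = e^{c(Z₂−Z₁)} ⇒ c = ln(n₁/n₂)/(Z₂−Z₁)
c = ln(0.269/0.057) / (4.8 − 1.7) = ln(4.719) / 3.1 = 1.5517 / 3.1 = 0.5005 km⁻¹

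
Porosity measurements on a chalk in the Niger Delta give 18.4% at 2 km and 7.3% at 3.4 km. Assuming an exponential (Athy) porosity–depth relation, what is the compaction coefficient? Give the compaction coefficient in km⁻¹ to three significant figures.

Athy: phi(Z) = phi₀ e^(−kZ) ⇒ phi₁/phi₂ = e^{k(Z₂−Z₁)} ⇒ k = ln(phi₁/phi₂)/(Z₂−Z₁)
k = ln(0.184/0.073) / (3.4 − 2) = ln(2.521) / 1.4 = 0.9245 / 1.4 = 0.6603 km⁻¹

0.660 km⁻¹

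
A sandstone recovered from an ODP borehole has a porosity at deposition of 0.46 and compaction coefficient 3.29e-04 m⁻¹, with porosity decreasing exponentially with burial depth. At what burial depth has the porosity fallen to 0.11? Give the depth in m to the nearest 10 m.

Working in km (1 km = 1000 m; β in km⁻¹ = β in m⁻¹ × 1000):
Invert Athy's law: Z = ln(φ₀/φ) / β
Z = ln(0.46/0.11) / 0.329 = ln(4.182) / 0.329 = 1.4307 / 0.329 = 4.349 km

4350 m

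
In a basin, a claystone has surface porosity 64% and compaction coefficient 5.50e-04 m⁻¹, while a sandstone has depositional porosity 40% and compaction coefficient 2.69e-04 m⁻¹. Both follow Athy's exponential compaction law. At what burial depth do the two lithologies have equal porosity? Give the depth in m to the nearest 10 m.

Working in km (1 km = 1000 m; c in km⁻¹ = c in m⁻¹ × 1000):
Set phi₀ₐ e^(−cₐd) = phi₀ᵦ e^(−cᵦd) ⇒ ln(phi₀ₐ/phi₀ᵦ) = (cₐ − cᵦ)·d
d = ln(0.64/0.4) / (0.55 − 0.269) = 0.4700 / 0.281 = 1.673 km

1670 m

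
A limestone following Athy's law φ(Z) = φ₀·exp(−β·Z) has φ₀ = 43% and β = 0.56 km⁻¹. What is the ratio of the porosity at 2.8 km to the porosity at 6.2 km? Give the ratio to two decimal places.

6.71

φ(Z₁)/φ(Z₂) = e^(−β·Z₁)/e^(−β·Z₂) = e^{β(Z₂−Z₁)}
= exp(0.56 × 3.4) = exp(1.904) = 6.7127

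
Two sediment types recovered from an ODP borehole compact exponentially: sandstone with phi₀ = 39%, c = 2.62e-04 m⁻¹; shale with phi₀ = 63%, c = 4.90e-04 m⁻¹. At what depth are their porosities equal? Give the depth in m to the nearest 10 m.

2100 m

Working in km (1 km = 1000 m; c in km⁻¹ = c in m⁻¹ × 1000):
Set phi₀ₐ e^(−cₐd) = phi₀ᵦ e^(−cᵦd) ⇒ ln(phi₀ₐ/phi₀ᵦ) = (cₐ − cᵦ)·d
d = ln(0.39/0.63) / (0.262 − 0.49) = -0.4796 / -0.228 = 2.103 km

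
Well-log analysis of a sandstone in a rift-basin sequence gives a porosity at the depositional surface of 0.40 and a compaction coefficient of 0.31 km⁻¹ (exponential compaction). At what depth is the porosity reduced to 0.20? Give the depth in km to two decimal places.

2.24 km

Invert Athy's law: d = ln(φ₀/φ) / β
d = ln(0.4/0.2) / 0.31 = ln(2) / 0.31 = 0.6931 / 0.31 = 2.236 km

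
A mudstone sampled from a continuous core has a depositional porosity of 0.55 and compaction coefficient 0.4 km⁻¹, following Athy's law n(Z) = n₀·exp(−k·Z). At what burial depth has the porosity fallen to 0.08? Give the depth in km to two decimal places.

Invert Athy's law: Z = ln(n₀/n) / k
Z = ln(0.55/0.08) / 0.4 = ln(6.875) / 0.4 = 1.9279 / 0.4 = 4.820 km

4.82 km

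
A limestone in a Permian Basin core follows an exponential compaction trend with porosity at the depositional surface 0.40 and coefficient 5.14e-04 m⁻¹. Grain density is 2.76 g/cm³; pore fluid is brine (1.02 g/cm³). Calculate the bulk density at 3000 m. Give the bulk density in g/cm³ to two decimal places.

Working in km (1 km = 1000 m; β in km⁻¹ = β in m⁻¹ × 1000):
Porosity at depth: φ = 0.4·exp(−0.514×3) = 0.4×0.2140 = 0.0856
Bulk density: ρ_b = (1−φ)ρ_g + φ·ρ_f = 0.9144×2.76 + 0.0856×1.02
       = 2.524 + 0.087 = 2.611 g/cm³

2.61 g/cm³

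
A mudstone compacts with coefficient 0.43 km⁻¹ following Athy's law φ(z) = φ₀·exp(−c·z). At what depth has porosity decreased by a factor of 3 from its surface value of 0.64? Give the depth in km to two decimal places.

2.55 km

φ/φ₀ = 1/3 ⇒ exp(−c·z) = 1/3 ⇒ z = ln(3) / c
z = 1.0986 / 0.43 = 2.555 km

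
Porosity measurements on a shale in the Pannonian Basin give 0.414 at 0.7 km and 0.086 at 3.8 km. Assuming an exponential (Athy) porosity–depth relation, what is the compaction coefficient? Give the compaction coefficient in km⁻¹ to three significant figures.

0.507 km⁻¹

Athy: φ(d) = φ₀ e^(−cd) ⇒ φ₁/φ₂ = e^{c(d₂−d₁)} ⇒ c = ln(φ₁/φ₂)/(d₂−d₁)
c = ln(0.414/0.086) / (3.8 − 0.7) = ln(4.814) / 3.1 = 1.5715 / 3.1 = 0.5069 km⁻¹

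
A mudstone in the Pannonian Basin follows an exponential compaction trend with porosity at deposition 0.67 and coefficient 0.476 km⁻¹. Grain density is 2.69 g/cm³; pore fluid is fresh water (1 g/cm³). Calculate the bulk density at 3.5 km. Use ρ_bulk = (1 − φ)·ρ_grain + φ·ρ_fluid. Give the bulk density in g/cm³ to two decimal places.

2.48 g/cm³

Porosity at depth: φ = 0.67·exp(−0.476×3.5) = 0.67×0.1890 = 0.1266
Bulk density: ρ_b = (1−φ)ρ_g + φ·ρ_f = 0.8734×2.69 + 0.1266×1
       = 2.349 + 0.127 = 2.476 g/cm³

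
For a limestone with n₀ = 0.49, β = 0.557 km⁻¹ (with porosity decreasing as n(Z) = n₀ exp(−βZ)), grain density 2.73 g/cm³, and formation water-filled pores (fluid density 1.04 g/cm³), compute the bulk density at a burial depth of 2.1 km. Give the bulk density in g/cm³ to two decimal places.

2.47 g/cm³

Porosity at depth: n = 0.49·exp(−0.557×2.1) = 0.49×0.3105 = 0.1521
Bulk density: ρ_b = (1−n)ρ_g + n·ρ_f = 0.8479×2.73 + 0.1521×1.04
       = 2.315 + 0.158 = 2.473 g/cm³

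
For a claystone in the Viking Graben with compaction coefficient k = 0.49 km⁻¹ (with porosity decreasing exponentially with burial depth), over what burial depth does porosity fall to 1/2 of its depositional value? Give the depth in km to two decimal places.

phi/phi₀ = 1/2 ⇒ exp(−k·d) = 1/2 ⇒ d = ln(2) / k
d = 0.6931 / 0.49 = 1.415 km

1.41 km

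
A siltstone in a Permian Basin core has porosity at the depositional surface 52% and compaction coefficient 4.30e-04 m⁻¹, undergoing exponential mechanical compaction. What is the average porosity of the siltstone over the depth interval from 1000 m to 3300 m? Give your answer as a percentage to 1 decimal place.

21.5%

Working in km (1 km = 1000 m; β in km⁻¹ = β in m⁻¹ × 1000):
⟨phi⟩ = (1/(z₂−z₁)) ∫ phi₀ e^(−βz) dz = phi₀·(e^(−β·z₁) − e^(−β·z₂)) / (β·(z₂−z₁))
e^(−0.43×1) = 0.6505; e^(−0.43×3.3) = 0.2420
⟨phi⟩ = 0.52 × (0.6505 − 0.2420) / (0.43 × 2.3) = 0.52 × 0.4131 = 0.2148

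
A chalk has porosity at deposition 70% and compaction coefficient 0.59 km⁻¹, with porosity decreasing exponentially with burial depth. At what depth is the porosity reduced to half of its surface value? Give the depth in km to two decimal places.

phi/phi₀ = 1/2 ⇒ exp(−β·d) = 1/2 ⇒ d = ln(2) / β
d = 0.6931 / 0.59 = 1.175 km

1.17 km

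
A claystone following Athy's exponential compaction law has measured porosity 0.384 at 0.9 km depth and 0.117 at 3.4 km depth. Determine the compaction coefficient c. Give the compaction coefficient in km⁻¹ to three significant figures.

0.475 km⁻¹

Athy: n(Z) = n₀ e^(−cZ) ⇒ n₁/n₂ = e^{c(Z₂−Z₁)} ⇒ c = ln(n₁/n₂)/(Z₂−Z₁)
c = ln(0.384/0.117) / (3.4 − 0.9) = ln(3.282) / 2.5 = 1.1885 / 2.5 = 0.4754 km⁻¹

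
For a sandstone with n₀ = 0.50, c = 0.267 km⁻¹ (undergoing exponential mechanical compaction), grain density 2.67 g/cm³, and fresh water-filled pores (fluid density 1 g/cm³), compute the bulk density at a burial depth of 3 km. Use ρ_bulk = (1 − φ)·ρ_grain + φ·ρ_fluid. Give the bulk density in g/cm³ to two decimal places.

2.30 g/cm³

Porosity at depth: n = 0.5·exp(−0.267×3) = 0.5×0.4489 = 0.2244
Bulk density: ρ_b = (1−n)ρ_g + n·ρ_f = 0.7756×2.67 + 0.2244×1
       = 2.071 + 0.224 = 2.295 g/cm³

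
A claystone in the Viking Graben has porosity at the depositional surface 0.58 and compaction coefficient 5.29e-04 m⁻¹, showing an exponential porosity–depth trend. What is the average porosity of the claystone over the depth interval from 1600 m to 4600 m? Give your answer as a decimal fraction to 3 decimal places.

Working in km (1 km = 1000 m; β in km⁻¹ = β in m⁻¹ × 1000):
⟨phi⟩ = (1/(d₂−d₁)) ∫ phi₀ e^(−βd) dd = phi₀·(e^(−β·d₁) − e^(−β·d₂)) / (β·(d₂−d₁))
e^(−0.529×1.6) = 0.4290; e^(−0.529×4.6) = 0.0877
⟨phi⟩ = 0.58 × (0.4290 − 0.0877) / (0.529 × 3) = 0.58 × 0.2150 = 0.1247

0.125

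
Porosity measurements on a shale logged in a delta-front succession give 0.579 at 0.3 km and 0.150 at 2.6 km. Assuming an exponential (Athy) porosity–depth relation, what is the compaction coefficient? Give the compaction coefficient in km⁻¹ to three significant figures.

0.587 km⁻¹

Athy: phi(Z) = phi₀ e^(−βZ) ⇒ phi₁/phi₂ = e^{β(Z₂−Z₁)} ⇒ β = ln(phi₁/phi₂)/(Z₂−Z₁)
β = ln(0.579/0.15) / (2.6 − 0.3) = ln(3.86) / 2.3 = 1.3507 / 2.3 = 0.5872 km⁻¹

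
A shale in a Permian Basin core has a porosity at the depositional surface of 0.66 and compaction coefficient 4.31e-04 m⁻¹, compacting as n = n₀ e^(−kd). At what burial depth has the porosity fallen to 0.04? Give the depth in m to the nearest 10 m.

Working in km (1 km = 1000 m; k in km⁻¹ = k in m⁻¹ × 1000):
Invert Athy's law: d = ln(n₀/n) / k
d = ln(0.66/0.04) / 0.431 = ln(16.5) / 0.431 = 2.8034 / 0.431 = 6.504 km

6500 m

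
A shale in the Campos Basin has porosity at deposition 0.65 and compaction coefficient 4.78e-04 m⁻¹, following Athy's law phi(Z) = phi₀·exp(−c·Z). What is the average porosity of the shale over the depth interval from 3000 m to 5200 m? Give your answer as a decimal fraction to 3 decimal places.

0.096

Working in km (1 km = 1000 m; c in km⁻¹ = c in m⁻¹ × 1000):
⟨phi⟩ = (1/(Z₂−Z₁)) ∫ phi₀ e^(−cZ) dZ = phi₀·(e^(−c·Z₁) − e^(−c·Z₂)) / (c·(Z₂−Z₁))
e^(−0.478×3) = 0.2384; e^(−0.478×5.2) = 0.0833
⟨phi⟩ = 0.65 × (0.2384 − 0.0833) / (0.478 × 2.2) = 0.65 × 0.1475 = 0.0959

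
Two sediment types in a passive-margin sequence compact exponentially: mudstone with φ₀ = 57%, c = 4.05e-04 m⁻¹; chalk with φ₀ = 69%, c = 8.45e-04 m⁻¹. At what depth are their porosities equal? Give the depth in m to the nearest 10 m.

Working in km (1 km = 1000 m; c in km⁻¹ = c in m⁻¹ × 1000):
Set φ₀ₐ e^(−cₐz) = φ₀ᵦ e^(−cᵦz) ⇒ ln(φ₀ₐ/φ₀ᵦ) = (cₐ − cᵦ)·z
z = ln(0.57/0.69) / (0.405 − 0.845) = -0.1911 / -0.44 = 0.434 km

430 m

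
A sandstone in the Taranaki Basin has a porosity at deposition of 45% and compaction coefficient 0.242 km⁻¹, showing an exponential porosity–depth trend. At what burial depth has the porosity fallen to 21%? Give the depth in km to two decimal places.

Invert Athy's law: z = ln(phi₀/phi) / β
z = ln(0.45/0.21) / 0.242 = ln(2.143) / 0.242 = 0.7621 / 0.242 = 3.149 km

3.15 km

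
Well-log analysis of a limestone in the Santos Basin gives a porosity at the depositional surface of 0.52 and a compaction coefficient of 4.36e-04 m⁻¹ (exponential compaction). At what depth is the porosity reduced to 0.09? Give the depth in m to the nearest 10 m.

Working in km (1 km = 1000 m; β in km⁻¹ = β in m⁻¹ × 1000):
Invert Athy's law: z = ln(φ₀/φ) / β
z = ln(0.52/0.09) / 0.436 = ln(5.778) / 0.436 = 1.7540 / 0.436 = 4.023 km

4020 m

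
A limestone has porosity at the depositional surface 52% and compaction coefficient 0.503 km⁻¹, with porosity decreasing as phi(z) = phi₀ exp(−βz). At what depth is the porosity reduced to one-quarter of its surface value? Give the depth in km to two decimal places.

phi/phi₀ = 1/4 ⇒ exp(−β·z) = 1/4 ⇒ z = ln(4) / β
z = 1.3863 / 0.503 = 2.756 km

2.76 km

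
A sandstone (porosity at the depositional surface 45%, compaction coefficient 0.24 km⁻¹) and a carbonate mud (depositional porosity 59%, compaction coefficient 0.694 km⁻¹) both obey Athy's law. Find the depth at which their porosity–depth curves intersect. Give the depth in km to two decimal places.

Set φ₀ₐ e^(−βₐz) = φ₀ᵦ e^(−βᵦz) ⇒ ln(φ₀ₐ/φ₀ᵦ) = (βₐ − βᵦ)·z
z = ln(0.45/0.59) / (0.24 − 0.694) = -0.2709 / -0.454 = 0.597 km

0.60 km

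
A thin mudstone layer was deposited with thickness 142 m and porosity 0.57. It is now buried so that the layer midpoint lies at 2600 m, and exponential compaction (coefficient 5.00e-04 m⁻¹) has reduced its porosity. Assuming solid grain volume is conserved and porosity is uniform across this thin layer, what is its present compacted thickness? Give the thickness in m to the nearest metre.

Working in km (1 km = 1000 m; c in km⁻¹ = c in m⁻¹ × 1000):
Porosity at 2.6 km: phi = 0.57·exp(−0.5×2.6) = 0.1553
Solid-volume conservation: h(1−phi) = h₀(1−phi₀) ⇒ h = h₀·(1−phi₀)/(1−phi)
h = 0.142 × (1 − 0.57)/(1 − 0.1553) = 0.142 × 0.5091 = 0.0723 km

72 m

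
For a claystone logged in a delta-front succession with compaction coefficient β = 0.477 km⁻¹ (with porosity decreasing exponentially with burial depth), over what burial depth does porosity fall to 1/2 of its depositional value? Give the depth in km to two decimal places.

phi/phi₀ = 1/2 ⇒ exp(−β·d) = 1/2 ⇒ d = ln(2) / β
d = 0.6931 / 0.477 = 1.453 km

1.45 km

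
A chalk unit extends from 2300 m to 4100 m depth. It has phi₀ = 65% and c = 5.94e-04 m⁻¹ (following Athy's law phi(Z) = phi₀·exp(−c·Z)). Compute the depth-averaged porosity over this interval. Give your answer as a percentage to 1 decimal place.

10.2%

Working in km (1 km = 1000 m; c in km⁻¹ = c in m⁻¹ × 1000):
⟨phi⟩ = (1/(Z₂−Z₁)) ∫ phi₀ e^(−cZ) dZ = phi₀·(e^(−c·Z₁) − e^(−c·Z₂)) / (c·(Z₂−Z₁))
e^(−0.594×2.3) = 0.2551; e^(−0.594×4.1) = 0.0876
⟨phi⟩ = 0.65 × (0.2551 − 0.0876) / (0.594 × 1.8) = 0.65 × 0.1567 = 0.1018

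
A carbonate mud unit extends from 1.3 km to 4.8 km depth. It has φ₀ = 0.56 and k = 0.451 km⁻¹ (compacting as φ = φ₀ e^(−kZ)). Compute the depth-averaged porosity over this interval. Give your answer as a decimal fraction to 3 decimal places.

0.157

⟨φ⟩ = (1/(Z₂−Z₁)) ∫ φ₀ e^(−kZ) dZ = φ₀·(e^(−k·Z₁) − e^(−k·Z₂)) / (k·(Z₂−Z₁))
e^(−0.451×1.3) = 0.5564; e^(−0.451×4.8) = 0.1148
⟨φ⟩ = 0.56 × (0.5564 − 0.1148) / (0.451 × 3.5) = 0.56 × 0.2798 = 0.1567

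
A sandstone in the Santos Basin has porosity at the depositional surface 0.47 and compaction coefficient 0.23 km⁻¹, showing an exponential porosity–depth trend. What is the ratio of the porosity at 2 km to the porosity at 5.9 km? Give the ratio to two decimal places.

2.45

phi(d₁)/phi(d₂) = e^(−β·d₁)/e^(−β·d₂) = e^{β(d₂−d₁)}
= exp(0.23 × 3.9) = exp(0.897) = 2.4522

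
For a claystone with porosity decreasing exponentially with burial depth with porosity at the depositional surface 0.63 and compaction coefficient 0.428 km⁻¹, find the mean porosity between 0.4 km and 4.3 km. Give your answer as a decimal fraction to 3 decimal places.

0.258

⟨φ⟩ = (1/(d₂−d₁)) ∫ φ₀ e^(−βd) dd = φ₀·(e^(−β·d₁) − e^(−β·d₂)) / (β·(d₂−d₁))
e^(−0.428×0.4) = 0.8427; e^(−0.428×4.3) = 0.1588
⟨φ⟩ = 0.63 × (0.8427 − 0.1588) / (0.428 × 3.9) = 0.63 × 0.4097 = 0.2581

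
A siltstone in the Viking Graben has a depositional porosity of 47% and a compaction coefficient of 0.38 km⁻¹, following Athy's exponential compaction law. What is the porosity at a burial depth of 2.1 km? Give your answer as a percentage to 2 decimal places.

21.16%

phi = phi₀·exp(−c·d) = 0.47 × exp(−0.38 × 2.1) = 0.47 × exp(−0.798)
  = 0.47 × 0.4502 = 0.2116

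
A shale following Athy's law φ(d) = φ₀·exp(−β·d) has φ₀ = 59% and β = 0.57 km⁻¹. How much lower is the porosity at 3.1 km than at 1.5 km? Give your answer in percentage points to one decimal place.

φ(1.5) = 0.59·e^(−0.57×1.5) = 0.2509
φ(3.1) = 0.59·e^(−0.57×3.1) = 0.1008
Δφ = 0.2509 − 0.1008 = 0.1501

15.0 percentage points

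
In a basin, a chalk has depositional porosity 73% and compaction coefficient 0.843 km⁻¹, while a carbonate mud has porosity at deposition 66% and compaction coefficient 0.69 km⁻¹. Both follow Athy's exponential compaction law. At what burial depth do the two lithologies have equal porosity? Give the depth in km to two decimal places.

Set φ₀ₐ e^(−kₐZ) = φ₀ᵦ e^(−kᵦZ) ⇒ ln(φ₀ₐ/φ₀ᵦ) = (kₐ − kᵦ)·Z
Z = ln(0.73/0.66) / (0.843 − 0.69) = 0.1008 / 0.153 = 0.659 km

0.66 km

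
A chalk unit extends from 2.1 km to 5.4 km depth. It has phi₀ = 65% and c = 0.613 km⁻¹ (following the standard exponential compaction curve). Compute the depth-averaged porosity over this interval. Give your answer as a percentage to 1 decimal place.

7.7%

⟨phi⟩ = (1/(Z₂−Z₁)) ∫ phi₀ e^(−cZ) dZ = phi₀·(e^(−c·Z₁) − e^(−c·Z₂)) / (c·(Z₂−Z₁))
e^(−0.613×2.1) = 0.2760; e^(−0.613×5.4) = 0.0365
⟨phi⟩ = 0.65 × (0.2760 − 0.0365) / (0.613 × 3.3) = 0.65 × 0.1184 = 0.0770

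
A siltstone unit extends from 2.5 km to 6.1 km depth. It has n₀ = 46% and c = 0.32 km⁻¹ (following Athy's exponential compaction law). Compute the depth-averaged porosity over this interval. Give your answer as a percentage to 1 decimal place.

⟨n⟩ = (1/(d₂−d₁)) ∫ n₀ e^(−cd) dd = n₀·(e^(−c·d₁) − e^(−c·d₂)) / (c·(d₂−d₁))
e^(−0.32×2.5) = 0.4493; e^(−0.32×6.1) = 0.1420
⟨n⟩ = 0.46 × (0.4493 − 0.1420) / (0.32 × 3.6) = 0.46 × 0.2668 = 0.1227

12.3%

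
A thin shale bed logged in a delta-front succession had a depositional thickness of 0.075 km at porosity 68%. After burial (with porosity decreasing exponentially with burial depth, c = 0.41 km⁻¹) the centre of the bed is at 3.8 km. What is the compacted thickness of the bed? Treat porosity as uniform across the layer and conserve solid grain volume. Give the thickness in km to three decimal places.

Porosity at 3.8 km: φ = 0.68·exp(−0.41×3.8) = 0.1432
Solid-volume conservation: h(1−φ) = h₀(1−φ₀) ⇒ h = h₀·(1−φ₀)/(1−φ)
h = 0.075 × (1 − 0.68)/(1 − 0.1432) = 0.075 × 0.3735 = 0.0280 km

0.028 km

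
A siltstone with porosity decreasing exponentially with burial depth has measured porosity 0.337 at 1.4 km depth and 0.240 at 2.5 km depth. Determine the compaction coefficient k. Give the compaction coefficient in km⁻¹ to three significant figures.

Athy: phi(d) = phi₀ e^(−kd) ⇒ phi₁/phi₂ = e^{k(d₂−d₁)} ⇒ k = ln(phi₁/phi₂)/(d₂−d₁)
k = ln(0.337/0.24) / (2.5 − 1.4) = ln(1.404) / 1.1 = 0.3394 / 1.1 = 0.3086 km⁻¹

0.309 km⁻¹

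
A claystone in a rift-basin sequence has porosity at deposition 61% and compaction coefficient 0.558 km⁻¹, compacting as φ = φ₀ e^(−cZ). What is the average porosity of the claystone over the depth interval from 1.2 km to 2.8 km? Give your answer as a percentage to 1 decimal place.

20.7%

⟨φ⟩ = (1/(Z₂−Z₁)) ∫ φ₀ e^(−cZ) dZ = φ₀·(e^(−c·Z₁) − e^(−c·Z₂)) / (c·(Z₂−Z₁))
e^(−0.558×1.2) = 0.5119; e^(−0.558×2.8) = 0.2096
⟨φ⟩ = 0.61 × (0.5119 − 0.2096) / (0.558 × 1.6) = 0.61 × 0.3386 = 0.2065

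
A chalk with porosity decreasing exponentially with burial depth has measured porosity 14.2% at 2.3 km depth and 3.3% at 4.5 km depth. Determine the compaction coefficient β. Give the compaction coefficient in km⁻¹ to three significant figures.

Athy: n(d) = n₀ e^(−βd) ⇒ n₁/n₂ = e^{β(d₂−d₁)} ⇒ β = ln(n₁/n₂)/(d₂−d₁)
β = ln(0.142/0.033) / (4.5 − 2.3) = ln(4.303) / 2.2 = 1.4593 / 2.2 = 0.6633 km⁻¹

0.663 km⁻¹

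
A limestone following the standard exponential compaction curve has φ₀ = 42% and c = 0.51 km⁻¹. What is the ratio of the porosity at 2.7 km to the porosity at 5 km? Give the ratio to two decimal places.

3.23

φ(d₁)/φ(d₂) = e^(−c·d₁)/e^(−c·d₂) = e^{c(d₂−d₁)}
= exp(0.51 × 2.3) = exp(1.173) = 3.2317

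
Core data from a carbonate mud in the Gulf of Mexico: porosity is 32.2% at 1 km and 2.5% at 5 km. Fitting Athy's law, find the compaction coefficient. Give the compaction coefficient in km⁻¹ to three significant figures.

Athy: phi(d) = phi₀ e^(−βd) ⇒ phi₁/phi₂ = e^{β(d₂−d₁)} ⇒ β = ln(phi₁/phi₂)/(d₂−d₁)
β = ln(0.322/0.025) / (5 − 1) = ln(12.88) / 4 = 2.5557 / 4 = 0.6389 km⁻¹

0.639 km⁻¹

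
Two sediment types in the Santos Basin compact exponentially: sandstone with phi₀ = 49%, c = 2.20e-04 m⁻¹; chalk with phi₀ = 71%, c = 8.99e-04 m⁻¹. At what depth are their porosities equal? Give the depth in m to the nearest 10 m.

Working in km (1 km = 1000 m; c in km⁻¹ = c in m⁻¹ × 1000):
Set phi₀ₐ e^(−cₐd) = phi₀ᵦ e^(−cᵦd) ⇒ ln(phi₀ₐ/phi₀ᵦ) = (cₐ − cᵦ)·d
d = ln(0.49/0.71) / (0.22 − 0.899) = -0.3709 / -0.679 = 0.546 km

550 m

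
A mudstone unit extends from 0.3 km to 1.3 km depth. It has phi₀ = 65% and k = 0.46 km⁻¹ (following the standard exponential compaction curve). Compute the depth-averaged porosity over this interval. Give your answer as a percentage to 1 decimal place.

⟨phi⟩ = (1/(z₂−z₁)) ∫ phi₀ e^(−kz) dz = phi₀·(e^(−k·z₁) − e^(−k·z₂)) / (k·(z₂−z₁))
e^(−0.46×0.3) = 0.8711; e^(−0.46×1.3) = 0.5499
⟨phi⟩ = 0.65 × (0.8711 − 0.5499) / (0.46 × 1) = 0.65 × 0.6982 = 0.4539

45.4%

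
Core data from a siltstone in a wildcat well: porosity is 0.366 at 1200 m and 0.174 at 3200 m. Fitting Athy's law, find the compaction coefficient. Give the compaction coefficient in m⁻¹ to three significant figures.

0.000372 m⁻¹

Working in km (1 km = 1000 m; β in km⁻¹ = β in m⁻¹ × 1000):
Athy: φ(d) = φ₀ e^(−βd) ⇒ φ₁/φ₂ = e^{β(d₂−d₁)} ⇒ β = ln(φ₁/φ₂)/(d₂−d₁)
β = ln(0.366/0.174) / (3.2 − 1.2) = ln(2.103) / 2 = 0.7436 / 2 = 0.3718 km⁻¹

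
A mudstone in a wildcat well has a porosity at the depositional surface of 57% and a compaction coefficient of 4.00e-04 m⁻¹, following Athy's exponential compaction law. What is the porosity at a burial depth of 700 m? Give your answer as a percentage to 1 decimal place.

Working in km (1 km = 1000 m; k in km⁻¹ = k in m⁻¹ × 1000):
φ = φ₀·exp(−k·Z) = 0.57 × exp(−0.4 × 0.7) = 0.57 × exp(−0.28)
  = 0.57 × 0.7558 = 0.4308

43.1%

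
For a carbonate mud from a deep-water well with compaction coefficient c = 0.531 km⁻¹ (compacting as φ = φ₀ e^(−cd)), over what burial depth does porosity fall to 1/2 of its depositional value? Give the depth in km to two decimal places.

φ/φ₀ = 1/2 ⇒ exp(−c·d) = 1/2 ⇒ d = ln(2) / c
d = 0.6931 / 0.531 = 1.305 km

1.31 km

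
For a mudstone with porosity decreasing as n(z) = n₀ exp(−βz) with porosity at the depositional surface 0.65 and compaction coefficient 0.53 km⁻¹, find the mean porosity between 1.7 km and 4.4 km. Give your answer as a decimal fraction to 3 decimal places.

0.140

⟨n⟩ = (1/(z₂−z₁)) ∫ n₀ e^(−βz) dz = n₀·(e^(−β·z₁) − e^(−β·z₂)) / (β·(z₂−z₁))
e^(−0.53×1.7) = 0.4062; e^(−0.53×4.4) = 0.0971
⟨n⟩ = 0.65 × (0.4062 − 0.0971) / (0.53 × 2.7) = 0.65 × 0.2160 = 0.1404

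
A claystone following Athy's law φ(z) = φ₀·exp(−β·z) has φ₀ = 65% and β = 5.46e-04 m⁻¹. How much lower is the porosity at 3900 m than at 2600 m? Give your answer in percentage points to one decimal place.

8.0 percentage points

Working in km (1 km = 1000 m; β in km⁻¹ = β in m⁻¹ × 1000):
φ(2.6) = 0.65·e^(−0.546×2.6) = 0.1572
φ(3.9) = 0.65·e^(−0.546×3.9) = 0.0773
Δφ = 0.1572 − 0.0773 = 0.0799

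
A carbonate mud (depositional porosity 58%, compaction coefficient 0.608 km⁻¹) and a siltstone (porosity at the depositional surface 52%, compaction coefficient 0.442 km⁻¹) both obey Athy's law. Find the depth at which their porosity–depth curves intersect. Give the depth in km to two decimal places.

Set phi₀ₐ e^(−kₐZ) = phi₀ᵦ e^(−kᵦZ) ⇒ ln(phi₀ₐ/phi₀ᵦ) = (kₐ − kᵦ)·Z
Z = ln(0.58/0.52) / (0.608 − 0.442) = 0.1092 / 0.166 = 0.658 km

0.66 km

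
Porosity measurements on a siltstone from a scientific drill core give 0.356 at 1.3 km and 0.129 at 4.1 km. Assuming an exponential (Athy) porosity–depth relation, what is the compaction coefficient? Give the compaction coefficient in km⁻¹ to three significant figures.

Athy: n(z) = n₀ e^(−cz) ⇒ n₁/n₂ = e^{c(z₂−z₁)} ⇒ c = ln(n₁/n₂)/(z₂−z₁)
c = ln(0.356/0.129) / (4.1 − 1.3) = ln(2.76) / 2.8 = 1.0151 / 2.8 = 0.3625 km⁻¹

0.363 km⁻¹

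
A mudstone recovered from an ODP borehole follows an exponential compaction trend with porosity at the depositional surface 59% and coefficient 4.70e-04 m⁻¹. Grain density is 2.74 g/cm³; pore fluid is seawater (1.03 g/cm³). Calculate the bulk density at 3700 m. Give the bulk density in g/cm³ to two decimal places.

2.56 g/cm³

Working in km (1 km = 1000 m; β in km⁻¹ = β in m⁻¹ × 1000):
Porosity at depth: n = 0.59·exp(−0.47×3.7) = 0.59×0.1757 = 0.1037
Bulk density: ρ_b = (1−n)ρ_g + n·ρ_f = 0.8963×2.74 + 0.1037×1.03
       = 2.456 + 0.107 = 2.563 g/cm³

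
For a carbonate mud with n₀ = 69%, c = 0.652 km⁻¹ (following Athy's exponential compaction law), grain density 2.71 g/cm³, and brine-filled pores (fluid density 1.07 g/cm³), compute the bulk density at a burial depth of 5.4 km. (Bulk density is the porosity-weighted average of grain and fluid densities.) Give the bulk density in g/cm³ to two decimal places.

Porosity at depth: n = 0.69·exp(−0.652×5.4) = 0.69×0.0296 = 0.0204
Bulk density: ρ_b = (1−n)ρ_g + n·ρ_f = 0.9796×2.71 + 0.0204×1.07
       = 2.655 + 0.022 = 2.677 g/cm³

2.68 g/cm³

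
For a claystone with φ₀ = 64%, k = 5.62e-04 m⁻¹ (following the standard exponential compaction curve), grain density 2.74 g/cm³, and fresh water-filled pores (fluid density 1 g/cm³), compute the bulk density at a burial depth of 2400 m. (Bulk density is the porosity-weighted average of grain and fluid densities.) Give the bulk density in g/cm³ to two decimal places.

2.45 g/cm³

Working in km (1 km = 1000 m; k in km⁻¹ = k in m⁻¹ × 1000):
Porosity at depth: φ = 0.64·exp(−0.562×2.4) = 0.64×0.2596 = 0.1661
Bulk density: ρ_b = (1−φ)ρ_g + φ·ρ_f = 0.8339×2.74 + 0.1661×1
       = 2.285 + 0.166 = 2.451 g/cm³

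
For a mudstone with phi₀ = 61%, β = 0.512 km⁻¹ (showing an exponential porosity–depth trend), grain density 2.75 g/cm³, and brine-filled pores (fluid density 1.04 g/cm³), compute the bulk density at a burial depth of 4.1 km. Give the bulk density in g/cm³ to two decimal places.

Porosity at depth: phi = 0.61·exp(−0.512×4.1) = 0.61×0.1226 = 0.0748
Bulk density: ρ_b = (1−phi)ρ_g + phi·ρ_f = 0.9252×2.75 + 0.0748×1.04
       = 2.544 + 0.078 = 2.622 g/cm³

2.62 g/cm³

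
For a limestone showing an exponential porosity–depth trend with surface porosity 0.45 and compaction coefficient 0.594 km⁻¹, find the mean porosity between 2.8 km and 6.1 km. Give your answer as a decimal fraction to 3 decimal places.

⟨phi⟩ = (1/(z₂−z₁)) ∫ phi₀ e^(−kz) dz = phi₀·(e^(−k·z₁) − e^(−k·z₂)) / (k·(z₂−z₁))
e^(−0.594×2.8) = 0.1895; e^(−0.594×6.1) = 0.0267
⟨phi⟩ = 0.45 × (0.1895 − 0.0267) / (0.594 × 3.3) = 0.45 × 0.0831 = 0.0374

0.037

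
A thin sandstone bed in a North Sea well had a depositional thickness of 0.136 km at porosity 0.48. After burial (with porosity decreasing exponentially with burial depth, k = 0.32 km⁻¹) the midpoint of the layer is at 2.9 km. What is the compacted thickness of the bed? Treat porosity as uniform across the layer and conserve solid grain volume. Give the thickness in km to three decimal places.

Porosity at 2.9 km: φ = 0.48·exp(−0.32×2.9) = 0.1898
Solid-volume conservation: h(1−φ) = h₀(1−φ₀) ⇒ h = h₀·(1−φ₀)/(1−φ)
h = 0.136 × (1 − 0.48)/(1 − 0.1898) = 0.136 × 0.6418 = 0.0873 km

0.087 km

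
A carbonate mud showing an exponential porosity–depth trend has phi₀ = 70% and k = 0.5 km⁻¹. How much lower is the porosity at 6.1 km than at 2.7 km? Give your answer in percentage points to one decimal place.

14.8 percentage points

phi(2.7) = 0.7·e^(−0.5×2.7) = 0.1815
phi(6.1) = 0.7·e^(−0.5×6.1) = 0.0332
Δphi = 0.1815 − 0.0332 = 0.1483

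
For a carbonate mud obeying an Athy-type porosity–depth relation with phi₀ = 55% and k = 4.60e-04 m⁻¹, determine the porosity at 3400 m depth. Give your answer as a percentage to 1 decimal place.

Working in km (1 km = 1000 m; k in km⁻¹ = k in m⁻¹ × 1000):
phi = phi₀·exp(−k·d) = 0.55 × exp(−0.46 × 3.4) = 0.55 × exp(−1.564)
  = 0.55 × 0.2093 = 0.1151

11.5%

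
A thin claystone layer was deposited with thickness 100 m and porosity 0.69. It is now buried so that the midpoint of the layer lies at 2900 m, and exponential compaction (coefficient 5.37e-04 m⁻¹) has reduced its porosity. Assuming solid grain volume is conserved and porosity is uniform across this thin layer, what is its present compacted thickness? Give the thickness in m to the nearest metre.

Working in km (1 km = 1000 m; c in km⁻¹ = c in m⁻¹ × 1000):
Porosity at 2.9 km: phi = 0.69·exp(−0.537×2.9) = 0.1454
Solid-volume conservation: h(1−phi) = h₀(1−phi₀) ⇒ h = h₀·(1−phi₀)/(1−phi)
h = 0.1 × (1 − 0.69)/(1 − 0.1454) = 0.1 × 0.3627 = 0.0363 km

36 m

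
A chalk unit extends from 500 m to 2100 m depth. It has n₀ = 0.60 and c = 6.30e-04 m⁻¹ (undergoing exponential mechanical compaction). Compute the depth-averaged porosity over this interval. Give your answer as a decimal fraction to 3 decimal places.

0.276

Working in km (1 km = 1000 m; c in km⁻¹ = c in m⁻¹ × 1000):
⟨n⟩ = (1/(Z₂−Z₁)) ∫ n₀ e^(−cZ) dZ = n₀·(e^(−c·Z₁) − e^(−c·Z₂)) / (c·(Z₂−Z₁))
e^(−0.63×0.5) = 0.7298; e^(−0.63×2.1) = 0.2663
⟨n⟩ = 0.6 × (0.7298 − 0.2663) / (0.63 × 1.6) = 0.6 × 0.4598 = 0.2759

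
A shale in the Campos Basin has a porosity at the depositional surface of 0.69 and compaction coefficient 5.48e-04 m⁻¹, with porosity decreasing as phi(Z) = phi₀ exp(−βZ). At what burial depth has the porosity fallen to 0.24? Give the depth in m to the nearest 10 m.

1930 m

Working in km (1 km = 1000 m; β in km⁻¹ = β in m⁻¹ × 1000):
Invert Athy's law: Z = ln(phi₀/phi) / β
Z = ln(0.69/0.24) / 0.548 = ln(2.875) / 0.548 = 1.0561 / 0.548 = 1.927 km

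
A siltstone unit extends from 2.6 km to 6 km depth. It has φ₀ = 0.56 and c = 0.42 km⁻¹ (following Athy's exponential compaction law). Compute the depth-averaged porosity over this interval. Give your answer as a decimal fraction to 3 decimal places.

⟨φ⟩ = (1/(z₂−z₁)) ∫ φ₀ e^(−cz) dz = φ₀·(e^(−c·z₁) − e^(−c·z₂)) / (c·(z₂−z₁))
e^(−0.42×2.6) = 0.3355; e^(−0.42×6) = 0.0805
⟨φ⟩ = 0.56 × (0.3355 − 0.0805) / (0.42 × 3.4) = 0.56 × 0.1786 = 0.1000

0.100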